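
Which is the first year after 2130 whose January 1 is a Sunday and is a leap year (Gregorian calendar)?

Jan 1 advances by 2 weekdays after a leap year and by 1 after a common year.
2130: Jan 1 is Sunday.
2131: Monday
2132: Tuesday (leap)
2133: Thursday
2134: Friday
2135: Saturday
2136: Sunday (leap)
2136 begins on a Sunday and is a leap year.

2136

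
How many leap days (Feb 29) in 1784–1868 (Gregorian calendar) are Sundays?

3

Leap years in 1784–1868: 21 of them.
Feb 29 weekday advances by 5 (mod 7) from one leap year to the next four years later (or differs when a century non-leap intervenes).
Leap-day weekdays: 1784:Sun✓ 1788:Fri 1792:Wed 1796:Mon 1804:Wed 1808:Mon 1812:Sat 1816:Thu 1820:Tue 1824:Sun✓ 1828:Fri 1832:Wed 1836:Mon 1840:Sat 1844:Thu 1848:Tue 1852:Sun✓ 1856:Fri 1860:Wed 1864:Mon 1868:Sat
Sunday: 1784, 1824, 1852 → 3.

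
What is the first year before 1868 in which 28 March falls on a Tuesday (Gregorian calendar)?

From one year to the next, a fixed date's weekday advances by 1, or by 2 when a Feb 29 lies between the two dates.
1868: March 28 is Saturday.
1867: Thursday (−2)
1866: Wednesday (−1)
1865: Tuesday (−1)
28 March falls on a Tuesday in 1865.

1865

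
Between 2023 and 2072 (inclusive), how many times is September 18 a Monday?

Track September 18's weekday year by year (advancing +1, or +2 across a Feb 29):
  2023: Mon ✓  2024: Wed (+2)  2025: Thu (+1)  2026: Fri (+1)  2027: Sat (+1)
  2028: Mon (+2) ✓  2029: Tue (+1)  2030: Wed (+1)  2031: Thu (+1)  2032: Sat (+2)
  2033: Sun (+1)  2034: Mon (+1) ✓  2035: Tue (+1)  2036: Thu (+2)  … (22 more years) …
  2059: Thu (+1)  2060: Sat (+2)  2061: Sun (+1)  2062: Mon (+1) ✓  2063: Tue (+1)
  2064: Thu (+2)  2065: Fri (+1)  2066: Sat (+1)  2067: Sun (+1)  2068: Tue (+2)
  2069: Wed (+1)  2070: Thu (+1)  2071: Fri (+1)  2072: Sun (+2)
Monday years: 2023, 2028, 2034, 2045, 2051, 2056, 2062 — 7 in total.

7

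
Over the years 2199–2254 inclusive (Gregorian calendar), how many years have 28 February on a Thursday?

8

Track 28 February's weekday year by year (advancing +1, or +2 across a Feb 29):
  2199: Thu ✓  2200: Fri (+1)  2201: Sat (+1)  2202: Sun (+1)  2203: Mon (+1)
  2204: Tue (+1)  2205: Thu (+2) ✓  2206: Fri (+1)  2207: Sat (+1)  2208: Sun (+1)
  2209: Tue (+2)  2210: Wed (+1)  2211: Thu (+1) ✓  2212: Fri (+1)  … (28 more years) …
  2241: Sun (+2)  2242: Mon (+1)  2243: Tue (+1)  2244: Wed (+1)  2245: Fri (+2)
  2246: Sat (+1)  2247: Sun (+1)  2248: Mon (+1)  2249: Wed (+2)  2250: Thu (+1) ✓
  2251: Fri (+1)  2252: Sat (+1)  2253: Mon (+2)  2254: Tue (+1)
Thursday years: 2199, 2205, 2211, 2222, 2228, 2233, 2239, 2250 — 8 in total.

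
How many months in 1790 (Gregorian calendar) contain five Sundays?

A month of length L has five Sundays iff its first Sunday is on day ≤ L−28 (so day 1–3 in a 31-day month, 1–2 in a 30-day month, day 1 in a leap February).
Checking each month of 1790: Jan starts Fri (31d) ✓; Feb starts Mon (28d); Mar starts Mon (31d); Apr starts Thu (30d); May starts Sat (31d) ✓; Jun starts Tue (30d); Jul starts Thu (31d); Aug starts Sun (31d) ✓; Sep starts Wed (30d); Oct starts Fri (31d) ✓; Nov starts Mon (30d); Dec starts Wed (31d).
Five-Sunday months: January, May, August, October → 4.

4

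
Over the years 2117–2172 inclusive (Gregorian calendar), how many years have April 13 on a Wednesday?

8

Track April 13's weekday year by year (advancing +1, or +2 across a Feb 29):
  2117: Tue  2118: Wed (+1) ✓  2119: Thu (+1)  2120: Sat (+2)  2121: Sun (+1)
  2122: Mon (+1)  2123: Tue (+1)  2124: Thu (+2)  2125: Fri (+1)  2126: Sat (+1)
  2127: Sun (+1)  2128: Tue (+2)  2129: Wed (+1) ✓  2130: Thu (+1)  … (28 more years) …
  2159: Fri (+1)  2160: Sun (+2)  2161: Mon (+1)  2162: Tue (+1)  2163: Wed (+1) ✓
  2164: Fri (+2)  2165: Sat (+1)  2166: Sun (+1)  2167: Mon (+1)  2168: Wed (+2) ✓
  2169: Thu (+1)  2170: Fri (+1)  2171: Sat (+1)  2172: Mon (+2)
Wednesday years: 2118, 2129, 2135, 2140, 2146, 2157, 2163, 2168 — 8 in total.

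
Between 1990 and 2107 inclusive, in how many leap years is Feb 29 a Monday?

Leap years in 1990–2107: 28 of them.
Feb 29 weekday advances by 5 (mod 7) from one leap year to the next four years later (or differs when a century non-leap intervenes).
Leap-day weekdays: 1992:Sat 1996:Thu 2000:Tue 2004:Sun 2008:Fri 2012:Wed 2016:Mon✓ 2020:Sat 2024:Thu 2028:Tue 2032:Sun 2036:Fri 2040:Wed 2044:Mon✓ 2048:Sat 2052:Thu 2056:Tue 2060:Sun 2064:Fri 2068:Wed 2072:Mon✓ 2076:Sat 2080:Thu 2084:Tue 2088:Sun 2092:Fri 2096:Wed 2104:Fri
Monday: 2016, 2044, 2072 → 3.

3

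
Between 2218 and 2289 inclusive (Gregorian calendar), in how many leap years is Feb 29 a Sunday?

3

Leap years in 2218–2289: 18 of them.
Feb 29 weekday advances by 5 (mod 7) from one leap year to the next four years later (or differs when a century non-leap intervenes).
Leap-day weekdays: 2220:Tue 2224:Sun✓ 2228:Fri 2232:Wed 2236:Mon 2240:Sat 2244:Thu 2248:Tue 2252:Sun✓ 2256:Fri 2260:Wed 2264:Mon 2268:Sat 2272:Thu 2276:Tue 2280:Sun✓ 2284:Fri 2288:Wed
Sunday: 2224, 2252, 2280 → 3.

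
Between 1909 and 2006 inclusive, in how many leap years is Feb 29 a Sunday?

Leap years in 1909–2006: 24 of them.
Feb 29 weekday advances by 5 (mod 7) from one leap year to the next four years later (or differs when a century non-leap intervenes).
Leap-day weekdays: 1912:Thu 1916:Tue 1920:Sun✓ 1924:Fri 1928:Wed 1932:Mon 1936:Sat 1940:Thu 1944:Tue 1948:Sun✓ 1952:Fri 1956:Wed 1960:Mon 1964:Sat 1968:Thu 1972:Tue 1976:Sun✓ 1980:Fri 1984:Wed 1988:Mon 1992:Sat 1996:Thu 2000:Tue 2004:Sun✓
Sunday: 1920, 1948, 1976, 2004 → 4.

4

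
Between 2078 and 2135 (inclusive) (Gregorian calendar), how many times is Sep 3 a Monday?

Track Sep 3's weekday year by year (advancing +1, or +2 across a Feb 29):
  2078: Sat  2079: Sun (+1)  2080: Tue (+2)  2081: Wed (+1)  2082: Thu (+1)
  2083: Fri (+1)  2084: Sun (+2)  2085: Mon (+1) ✓  2086: Tue (+1)  2087: Wed (+1)
  2088: Fri (+2)  2089: Sat (+1)  2090: Sun (+1)  2091: Mon (+1) ✓  … (30 more years) …
  2122: Thu (+1)  2123: Fri (+1)  2124: Sun (+2)  2125: Mon (+1) ✓  2126: Tue (+1)
  2127: Wed (+1)  2128: Fri (+2)  2129: Sat (+1)  2130: Sun (+1)  2131: Mon (+1) ✓
  2132: Wed (+2)  2133: Thu (+1)  2134: Fri (+1)  2135: Sat (+1)
Monday years: 2085, 2091, 2096, 2103, 2108, 2114, 2125, 2131 — 8 in total.

8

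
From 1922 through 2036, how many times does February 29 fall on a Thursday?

Leap years in 1922–2036: 29 of them.
Feb 29 weekday advances by 5 (mod 7) from one leap year to the next four years later (or differs when a century non-leap intervenes).
Leap-day weekdays: 1924:Fri 1928:Wed 1932:Mon 1936:Sat 1940:Thu✓ 1944:Tue 1948:Sun 1952:Fri 1956:Wed 1960:Mon 1964:Sat 1968:Thu✓ 1972:Tue …(3 more)… 1988:Mon 1992:Sat 1996:Thu✓ 2000:Tue 2004:Sun 2008:Fri 2012:Wed 2016:Mon 2020:Sat 2024:Thu✓ 2028:Tue 2032:Sun 2036:Fri
Thursday: 1940, 1968, 1996, 2024 → 4.

4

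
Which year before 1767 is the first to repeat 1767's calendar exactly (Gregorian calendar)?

1761

Two years share a calendar iff Jan 1 falls on the same weekday and both are leap or both are common. 1767: Jan 1 is Thursday, common year.
1766: Jan 1 Wednesday, common
1765: Jan 1 Tuesday, common
1764: Jan 1 Sunday, leap
1763: Jan 1 Saturday, common
1762: Jan 1 Friday, common
1761: Jan 1 Thursday, common
1761 matches on both conditions.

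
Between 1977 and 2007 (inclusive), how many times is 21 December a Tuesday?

Track 21 December's weekday year by year (advancing +1, or +2 across a Feb 29):
  1977: Wed  1978: Thu (+1)  1979: Fri (+1)  1980: Sun (+2)  1981: Mon (+1)
  1982: Tue (+1) ✓  1983: Wed (+1)  1984: Fri (+2)  1985: Sat (+1)  1986: Sun (+1)
  1987: Mon (+1)  1988: Wed (+2)  1989: Thu (+1)  1990: Fri (+1)  … (3 more years) …
  1994: Wed (+1)  1995: Thu (+1)  1996: Sat (+2)  1997: Sun (+1)  1998: Mon (+1)
  1999: Tue (+1) ✓  2000: Thu (+2)  2001: Fri (+1)  2002: Sat (+1)  2003: Sun (+1)
  2004: Tue (+2) ✓  2005: Wed (+1)  2006: Thu (+1)  2007: Fri (+1)
Tuesday years: 1982, 1993, 1999, 2004 — 4 in total.

4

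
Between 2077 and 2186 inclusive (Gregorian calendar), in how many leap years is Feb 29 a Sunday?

4

Leap years in 2077–2186: 26 of them.
Feb 29 weekday advances by 5 (mod 7) from one leap year to the next four years later (or differs when a century non-leap intervenes).
Leap-day weekdays: 2080:Thu 2084:Tue 2088:Sun✓ 2092:Fri 2096:Wed 2104:Fri 2108:Wed 2112:Mon 2116:Sat 2120:Thu 2124:Tue 2128:Sun✓ 2132:Fri 2136:Wed 2140:Mon 2144:Sat 2148:Thu 2152:Tue 2156:Sun✓ 2160:Fri 2164:Wed 2168:Mon 2172:Sat 2176:Thu 2180:Tue 2184:Sun✓
Sunday: 2088, 2128, 2156, 2184 → 4.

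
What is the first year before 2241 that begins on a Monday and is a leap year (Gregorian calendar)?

2216

Jan 1 advances by 2 weekdays after a leap year and by 1 after a common year.
2241: Jan 1 is Friday.
2240: Wednesday (leap)
2239: Tuesday
2238: Monday
2237: Sunday
2236: Friday (leap)
2235: Thursday
2234: Wednesday
2233: Tuesday
2232: Sunday (leap)
2231: Saturday
2230: Friday
2229: Thursday
2228: Tuesday (leap)
2227: Monday
2226: Sunday
2225: Saturday
2224: Thursday (leap)
2223: Wednesday
2222: Tuesday
2221: Monday
2220: Saturday (leap)
2219: Friday
2218: Thursday
2217: Wednesday
2216: Monday (leap)
2216 begins on a Monday and is a leap year.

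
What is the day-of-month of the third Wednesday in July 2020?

July 1, 2020 is a Wednesday, so the first Wednesday is the 1st.
The third Wednesday is 1 + 14 = 15.

15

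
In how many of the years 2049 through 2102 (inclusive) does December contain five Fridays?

December has 31 days; it has five Fridays when Friday falls among the first (month-length − 28) days — i.e. when December 1 is one of Friday/Thursday/Wednesday.
December 1 by year: 2049:Wed✓ 2050:Thu✓ 2051:Fri✓ 2052:Sun 2053:Mon 2054:Tue 2055:Wed✓ 2056:Fri✓ 2057:Sat 2058:Sun 2059:Mon 2060:Wed✓ 2061:Thu✓ 2062:Fri✓ 2063:Sat …(24 more)… 2088:Wed✓ 2089:Thu✓ 2090:Fri✓ 2091:Sat 2092:Mon 2093:Tue 2094:Wed✓ 2095:Thu✓ 2096:Sat 2097:Sun 2098:Mon 2099:Tue 2100:Wed✓ 2101:Thu✓ 2102:Fri✓
Years with five Fridays: 2049, 2050, 2051, 2055, 2056, 2060, 2061, 2062, 2066, 2067, 2072, 2073, 2077, 2078, 2079, 2083, 2084, 2088, 2089, 2090, 2094, 2095, 2100, 2101, 2102 → 25.

25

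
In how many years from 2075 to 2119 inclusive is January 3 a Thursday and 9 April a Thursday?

Check each year's weekday for January 3 and 9 April:
  2075: Thu/Tue  2076: Fri/Thu  2077: Sun/Fri  2078: Mon/Sat  2079: Tue/Sun  2080: Wed/Tue  2081: Fri/Wed  2082: Sat/Thu  2083: Sun/Fri  2084: Mon/Sun  2085: Wed/Mon  2086: Thu/Tue  2087: Fri/Wed  2088: Sat/Fri  …(17 more)…  2106: Sun/Fri  2107: Mon/Sat  2108: Tue/Mon  2109: Thu/Tue  2110: Fri/Wed  2111: Sat/Thu  2112: Sun/Sat  2113: Tue/Sun  2114: Wed/Mon  2115: Thu/Tue  2116: Fri/Thu  2117: Sun/Fri  2118: Mon/Sat  2119: Tue/Sun
Both conditions hold in: no year — 0.

0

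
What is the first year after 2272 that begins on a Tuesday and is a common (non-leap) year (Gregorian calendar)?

Jan 1 advances by 2 weekdays after a leap year and by 1 after a common year.
2272: Jan 1 is Monday (leap).
2273: Wednesday
2274: Thursday
2275: Friday
2276: Saturday (leap)
2277: Monday
2278: Tuesday
2278 begins on a Tuesday and is a common year.

2278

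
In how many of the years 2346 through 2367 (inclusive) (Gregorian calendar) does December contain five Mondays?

December has 31 days; it has five Mondays when Monday falls among the first (month-length − 28) days — i.e. when December 1 is one of Monday/Sunday/Saturday.
December 1 by year: 2346:Sun✓ 2347:Mon✓ 2348:Wed 2349:Thu 2350:Fri 2351:Sat✓ 2352:Mon✓ 2353:Tue 2354:Wed 2355:Thu 2356:Sat✓ 2357:Sun✓ 2358:Mon✓ 2359:Tue 2360:Thu 2361:Fri 2362:Sat✓ 2363:Sun✓ 2364:Tue 2365:Wed 2366:Thu 2367:Fri
Years with five Mondays: 2346, 2347, 2351, 2352, 2356, 2357, 2358, 2362, 2363 → 9.

9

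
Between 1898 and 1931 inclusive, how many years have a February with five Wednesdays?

1

February has 28 days (29 in leap years); it has five Wednesdays when Wednesday falls among the first (month-length − 28) days — i.e. when February 1 is Wednesday in a leap year (never in a common year).
February 1 by year: 1898:Tue 1899:Wed 1900:Thu 1901:Fri 1902:Sat 1903:Sun 1904:Mon 1905:Wed 1906:Thu 1907:Fri 1908:Sat 1909:Mon 1910:Tue 1911:Wed 1912:Thu …(4 more)… 1917:Thu 1918:Fri 1919:Sat 1920:Sun 1921:Tue 1922:Wed 1923:Thu 1924:Fri 1925:Sun 1926:Mon 1927:Tue 1928:Wed✓ 1929:Fri 1930:Sat 1931:Sun
Years with five Wednesdays: 1928 → 1.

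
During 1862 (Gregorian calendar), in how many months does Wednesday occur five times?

A month of length L has five Wednesdays iff its first Wednesday is on day ≤ L−28 (so day 1–3 in a 31-day month, 1–2 in a 30-day month, day 1 in a leap February).
Checking each month of 1862: Jan starts Wed (31d) ✓; Feb starts Sat (28d); Mar starts Sat (31d); Apr starts Tue (30d) ✓; May starts Thu (31d); Jun starts Sun (30d); Jul starts Tue (31d) ✓; Aug starts Fri (31d); Sep starts Mon (30d); Oct starts Wed (31d) ✓; Nov starts Sat (30d); Dec starts Mon (31d) ✓.
Five-Wednesday months: January, April, July, October, December → 5.

5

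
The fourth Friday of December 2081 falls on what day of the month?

26

December 1, 2081 is a Monday, so the first Friday is the 5th.
The fourth Friday is 5 + 21 = 26.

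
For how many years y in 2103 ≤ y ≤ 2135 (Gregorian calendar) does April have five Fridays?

April has 30 days; it has five Fridays when Friday falls among the first (month-length − 28) days — i.e. when April 1 is one of Friday/Thursday.
April 1 by year: 2103:Sun 2104:Tue 2105:Wed 2106:Thu✓ 2107:Fri✓ 2108:Sun 2109:Mon 2110:Tue 2111:Wed 2112:Fri✓ 2113:Sat 2114:Sun 2115:Mon 2116:Wed 2117:Thu✓ …(3 more)… 2121:Tue 2122:Wed 2123:Thu✓ 2124:Sat 2125:Sun 2126:Mon 2127:Tue 2128:Thu✓ 2129:Fri✓ 2130:Sat 2131:Sun 2132:Tue 2133:Wed 2134:Thu✓ 2135:Fri✓
Years with five Fridays: 2106, 2107, 2112, 2117, 2118, 2123, 2128, 2129, 2134, 2135 → 10.

10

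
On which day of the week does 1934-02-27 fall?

January 1, 1934 is a Monday.
February 27 is day 58 of the year, i.e. 57 days after Jan 1.
57 mod 7 = 1, so advance 1 weekday from Monday: Tuesday.

Tuesday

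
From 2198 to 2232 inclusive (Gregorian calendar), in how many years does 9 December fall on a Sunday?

6

Track 9 December's weekday year by year (advancing +1, or +2 across a Feb 29):
  2198: Sun ✓  2199: Mon (+1)  2200: Tue (+1)  2201: Wed (+1)  2202: Thu (+1)
  2203: Fri (+1)  2204: Sun (+2) ✓  2205: Mon (+1)  2206: Tue (+1)  2207: Wed (+1)
  2208: Fri (+2)  2209: Sat (+1)  2210: Sun (+1) ✓  2211: Mon (+1)  … (7 more years) …
  2219: Thu (+1)  2220: Sat (+2)  2221: Sun (+1) ✓  2222: Mon (+1)  2223: Tue (+1)
  2224: Thu (+2)  2225: Fri (+1)  2226: Sat (+1)  2227: Sun (+1) ✓  2228: Tue (+2)
  2229: Wed (+1)  2230: Thu (+1)  2231: Fri (+1)  2232: Sun (+2) ✓
Sunday years: 2198, 2204, 2210, 2221, 2227, 2232 — 6 in total.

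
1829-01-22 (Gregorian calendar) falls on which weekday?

Thursday

January 1, 1829 is a Thursday.
January 22 is day 22 of the year, i.e. 21 days after Jan 1.
21 mod 7 = 0, so advance 0 weekdays from Thursday: Thursday.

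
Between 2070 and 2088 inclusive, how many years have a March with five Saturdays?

8

March has 31 days; it has five Saturdays when Saturday falls among the first (month-length − 28) days — i.e. when March 1 is one of Saturday/Friday/Thursday.
March 1 by year: 2070:Sat✓ 2071:Sun 2072:Tue 2073:Wed 2074:Thu✓ 2075:Fri✓ 2076:Sun 2077:Mon 2078:Tue 2079:Wed 2080:Fri✓ 2081:Sat✓ 2082:Sun 2083:Mon 2084:Wed 2085:Thu✓ 2086:Fri✓ 2087:Sat✓ 2088:Mon
Years with five Saturdays: 2070, 2074, 2075, 2080, 2081, 2085, 2086, 2087 → 8.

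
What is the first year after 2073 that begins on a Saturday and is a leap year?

2084

Jan 1 advances by 2 weekdays after a leap year and by 1 after a common year.
2073: Jan 1 is Sunday.
2074: Monday
2075: Tuesday
2076: Wednesday (leap)
2077: Friday
2078: Saturday
2079: Sunday
2080: Monday (leap)
2081: Wednesday
2082: Thursday
2083: Friday
2084: Saturday (leap)
2084 begins on a Saturday and is a leap year.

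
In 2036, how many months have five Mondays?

4

A month of length L has five Mondays iff its first Monday is on day ≤ L−28 (so day 1–3 in a 31-day month, 1–2 in a 30-day month, day 1 in a leap February).
Checking each month of 2036: Jan starts Tue (31d); Feb starts Fri (29d); Mar starts Sat (31d) ✓; Apr starts Tue (30d); May starts Thu (31d); Jun starts Sun (30d) ✓; Jul starts Tue (31d); Aug starts Fri (31d); Sep starts Mon (30d) ✓; Oct starts Wed (31d); Nov starts Sat (30d); Dec starts Mon (31d) ✓.
Five-Monday months: March, June, September, December → 4.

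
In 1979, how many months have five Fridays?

4

A month of length L has five Fridays iff its first Friday is on day ≤ L−28 (so day 1–3 in a 31-day month, 1–2 in a 30-day month, day 1 in a leap February).
Checking each month of 1979: Jan starts Mon (31d); Feb starts Thu (28d); Mar starts Thu (31d) ✓; Apr starts Sun (30d); May starts Tue (31d); Jun starts Fri (30d) ✓; Jul starts Sun (31d); Aug starts Wed (31d) ✓; Sep starts Sat (30d); Oct starts Mon (31d); Nov starts Thu (30d) ✓; Dec starts Sat (31d).
Five-Friday months: March, June, August, November → 4.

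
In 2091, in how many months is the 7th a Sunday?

Check the 7th of each month of 2091: Jan 7: Sun, Feb 7: Wed, Mar 7: Wed, Apr 7: Sat, May 7: Mon, Jun 7: Thu, Jul 7: Sat, Aug 7: Tue, Sep 7: Fri, Oct 7: Sun, Nov 7: Wed, Dec 7: Fri.
Sunday occurs in January, October — 2 months.

2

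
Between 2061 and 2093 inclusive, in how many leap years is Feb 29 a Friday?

2

Leap years in 2061–2093: 8 of them.
Feb 29 weekday advances by 5 (mod 7) from one leap year to the next four years later (or differs when a century non-leap intervenes).
Leap-day weekdays: 2064:Fri✓ 2068:Wed 2072:Mon 2076:Sat 2080:Thu 2084:Tue 2088:Sun 2092:Fri✓
Friday: 2064, 2092 → 2.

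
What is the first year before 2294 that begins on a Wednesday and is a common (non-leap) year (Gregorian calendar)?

Jan 1 advances by 2 weekdays after a leap year and by 1 after a common year.
2294: Jan 1 is Monday.
2293: Sunday
2292: Friday (leap)
2291: Thursday
2290: Wednesday
2290 begins on a Wednesday and is a common year.

2290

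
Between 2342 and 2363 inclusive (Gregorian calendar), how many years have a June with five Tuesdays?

June has 30 days; it has five Tuesdays when Tuesday falls among the first (month-length − 28) days — i.e. when June 1 is one of Tuesday/Monday.
June 1 by year: 2342:Mon✓ 2343:Tue✓ 2344:Thu 2345:Fri 2346:Sat 2347:Sun 2348:Tue✓ 2349:Wed 2350:Thu 2351:Fri 2352:Sun 2353:Mon✓ 2354:Tue✓ 2355:Wed 2356:Fri 2357:Sat 2358:Sun 2359:Mon✓ 2360:Wed 2361:Thu 2362:Fri 2363:Sat
Years with five Tuesdays: 2342, 2343, 2348, 2353, 2354, 2359 → 6.

6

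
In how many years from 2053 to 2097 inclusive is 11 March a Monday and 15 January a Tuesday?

5

Check each year's weekday for 11 March and 15 January:
  2053: Tue/Wed  2054: Wed/Thu  2055: Thu/Fri  2056: Sat/Sat  2057: Sun/Mon  2058: Mon/Tue ✓  2059: Tue/Wed  2060: Thu/Thu  2061: Fri/Sat  2062: Sat/Sun  2063: Sun/Mon  2064: Tue/Tue  2065: Wed/Thu  2066: Thu/Fri  …(17 more)…  2084: Sat/Sat  2085: Sun/Mon  2086: Mon/Tue ✓  2087: Tue/Wed  2088: Thu/Thu  2089: Fri/Sat  2090: Sat/Sun  2091: Sun/Mon  2092: Tue/Tue  2093: Wed/Thu  2094: Thu/Fri  2095: Fri/Sat  2096: Sun/Sun  2097: Mon/Tue ✓
Both conditions hold in: 2058, 2069, 2075, 2086, 2097 — 5.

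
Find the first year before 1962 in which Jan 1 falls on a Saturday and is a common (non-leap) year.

1955

Jan 1 advances by 2 weekdays after a leap year and by 1 after a common year.
1962: Jan 1 is Monday.
1961: Sunday
1960: Friday (leap)
1959: Thursday
1958: Wednesday
1957: Tuesday
1956: Sunday (leap)
1955: Saturday
1955 begins on a Saturday and is a common year.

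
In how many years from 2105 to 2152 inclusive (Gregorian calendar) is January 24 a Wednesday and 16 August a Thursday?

Check each year's weekday for January 24 and 16 August:
  2105: Sat/Sun  2106: Sun/Mon  2107: Mon/Tue  2108: Tue/Thu  2109: Thu/Fri  2110: Fri/Sat  2111: Sat/Sun  2112: Sun/Tue  2113: Tue/Wed  2114: Wed/Thu ✓  2115: Thu/Fri  2116: Fri/Sun  2117: Sun/Mon  2118: Mon/Tue  …(20 more)…  2139: Sat/Sun  2140: Sun/Tue  2141: Tue/Wed  2142: Wed/Thu ✓  2143: Thu/Fri  2144: Fri/Sun  2145: Sun/Mon  2146: Mon/Tue  2147: Tue/Wed  2148: Wed/Fri  2149: Fri/Sat  2150: Sat/Sun  2151: Sun/Mon  2152: Mon/Wed
Both conditions hold in: 2114, 2125, 2131, 2142 — 4.

4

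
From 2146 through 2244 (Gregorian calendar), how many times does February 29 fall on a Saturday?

Leap years in 2146–2244: 24 of them.
Feb 29 weekday advances by 5 (mod 7) from one leap year to the next four years later (or differs when a century non-leap intervenes).
Leap-day weekdays: 2148:Thu 2152:Tue 2156:Sun 2160:Fri 2164:Wed 2168:Mon 2172:Sat✓ 2176:Thu 2180:Tue 2184:Sun 2188:Fri 2192:Wed 2196:Mon 2204:Wed 2208:Mon 2212:Sat✓ 2216:Thu 2220:Tue 2224:Sun 2228:Fri 2232:Wed 2236:Mon 2240:Sat✓ 2244:Thu
Saturday: 2172, 2212, 2240 → 3.

3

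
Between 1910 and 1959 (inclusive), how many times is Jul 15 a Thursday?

7

Track Jul 15's weekday year by year (advancing +1, or +2 across a Feb 29):
  1910: Fri  1911: Sat (+1)  1912: Mon (+2)  1913: Tue (+1)  1914: Wed (+1)
  1915: Thu (+1) ✓  1916: Sat (+2)  1917: Sun (+1)  1918: Mon (+1)  1919: Tue (+1)
  1920: Thu (+2) ✓  1921: Fri (+1)  1922: Sat (+1)  1923: Sun (+1)  … (22 more years) …
  1946: Mon (+1)  1947: Tue (+1)  1948: Thu (+2) ✓  1949: Fri (+1)  1950: Sat (+1)
  1951: Sun (+1)  1952: Tue (+2)  1953: Wed (+1)  1954: Thu (+1) ✓  1955: Fri (+1)
  1956: Sun (+2)  1957: Mon (+1)  1958: Tue (+1)  1959: Wed (+1)
Thursday years: 1915, 1920, 1926, 1937, 1943, 1948, 1954 — 7 in total.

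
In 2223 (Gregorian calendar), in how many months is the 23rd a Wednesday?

Check the 23rd of each month of 2223: Jan 23: Thu, Feb 23: Sun, Mar 23: Sun, Apr 23: Wed, May 23: Fri, Jun 23: Mon, Jul 23: Wed, Aug 23: Sat, Sep 23: Tue, Oct 23: Thu, Nov 23: Sun, Dec 23: Tue.
Wednesday occurs in April, July — 2 months.

2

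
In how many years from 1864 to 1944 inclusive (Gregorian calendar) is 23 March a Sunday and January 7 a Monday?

Check each year's weekday for 23 March and January 7:
  1864: Wed/Thu  1865: Thu/Sat  1866: Fri/Sun  1867: Sat/Mon  1868: Mon/Tue  1869: Tue/Thu  1870: Wed/Fri  1871: Thu/Sat  1872: Sat/Sun  1873: Sun/Tue  1874: Mon/Wed  1875: Tue/Thu  1876: Thu/Fri  1877: Fri/Sun  …(53 more)…  1931: Mon/Wed  1932: Wed/Thu  1933: Thu/Sat  1934: Fri/Sun  1935: Sat/Mon  1936: Mon/Tue  1937: Tue/Thu  1938: Wed/Fri  1939: Thu/Sat  1940: Sat/Sun  1941: Sun/Tue  1942: Mon/Wed  1943: Tue/Thu  1944: Thu/Fri
Both conditions hold in: 1884, 1924 — 2.

2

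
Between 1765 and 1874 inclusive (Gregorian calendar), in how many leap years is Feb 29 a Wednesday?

4

Leap years in 1765–1874: 26 of them.
Feb 29 weekday advances by 5 (mod 7) from one leap year to the next four years later (or differs when a century non-leap intervenes).
Leap-day weekdays: 1768:Mon 1772:Sat 1776:Thu 1780:Tue 1784:Sun 1788:Fri 1792:Wed✓ 1796:Mon 1804:Wed✓ 1808:Mon 1812:Sat 1816:Thu 1820:Tue 1824:Sun 1828:Fri 1832:Wed✓ 1836:Mon 1840:Sat 1844:Thu 1848:Tue 1852:Sun 1856:Fri 1860:Wed✓ 1864:Mon 1868:Sat 1872:Thu
Wednesday: 1792, 1804, 1832, 1860 → 4.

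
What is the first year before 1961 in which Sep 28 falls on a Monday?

From one year to the next, a fixed date's weekday advances by 1, or by 2 when a Feb 29 lies between the two dates.
1961: September 28 is Thursday.
1960: Wednesday (−1)
1959: Monday (−2)
Sep 28 falls on a Monday in 1959.

1959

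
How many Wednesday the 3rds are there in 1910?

1

Check the 3rd of each month of 1910: Jan 3: Mon, Feb 3: Thu, Mar 3: Thu, Apr 3: Sun, May 3: Tue, Jun 3: Fri, Jul 3: Sun, Aug 3: Wed, Sep 3: Sat, Oct 3: Mon, Nov 3: Thu, Dec 3: Sat.
Wednesday occurs in August — 1 month.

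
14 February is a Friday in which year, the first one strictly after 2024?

From one year to the next, a fixed date's weekday advances by 1, or by 2 when a Feb 29 lies between the two dates.
2024: February 14 is Wednesday.
2025: Friday (+2)
14 February falls on a Friday in 2025.

2025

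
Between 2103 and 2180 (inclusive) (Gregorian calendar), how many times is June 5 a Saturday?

11

Track June 5's weekday year by year (advancing +1, or +2 across a Feb 29):
  2103: Tue  2104: Thu (+2)  2105: Fri (+1)  2106: Sat (+1) ✓  2107: Sun (+1)
  2108: Tue (+2)  2109: Wed (+1)  2110: Thu (+1)  2111: Fri (+1)  2112: Sun (+2)
  2113: Mon (+1)  2114: Tue (+1)  2115: Wed (+1)  2116: Fri (+2)  … (50 more years) …
  2167: Fri (+1)  2168: Sun (+2)  2169: Mon (+1)  2170: Tue (+1)  2171: Wed (+1)
  2172: Fri (+2)  2173: Sat (+1) ✓  2174: Sun (+1)  2175: Mon (+1)  2176: Wed (+2)
  2177: Thu (+1)  2178: Fri (+1)  2179: Sat (+1) ✓  2180: Mon (+2)
Saturday years: 2106, 2117, 2123, 2128, 2134, 2145, 2151, 2156, 2162, 2173, 2179 — 11 in total.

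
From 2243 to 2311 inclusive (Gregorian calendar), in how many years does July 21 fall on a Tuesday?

10

Track July 21's weekday year by year (advancing +1, or +2 across a Feb 29):
  2243: Fri  2244: Sun (+2)  2245: Mon (+1)  2246: Tue (+1) ✓  2247: Wed (+1)
  2248: Fri (+2)  2249: Sat (+1)  2250: Sun (+1)  2251: Mon (+1)  2252: Wed (+2)
  2253: Thu (+1)  2254: Fri (+1)  2255: Sat (+1)  2256: Mon (+2)  … (41 more years) …
  2298: Thu (+1)  2299: Fri (+1)  2300: Sat (+1)  2301: Sun (+1)  2302: Mon (+1)
  2303: Tue (+1) ✓  2304: Thu (+2)  2305: Fri (+1)  2306: Sat (+1)  2307: Sun (+1)
  2308: Tue (+2) ✓  2309: Wed (+1)  2310: Thu (+1)  2311: Fri (+1)
Tuesday years: 2246, 2257, 2263, 2268, 2274, 2285, 2291, 2296, 2303, 2308 — 10 in total.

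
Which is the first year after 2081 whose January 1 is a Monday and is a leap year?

Jan 1 advances by 2 weekdays after a leap year and by 1 after a common year.
2081: Jan 1 is Wednesday.
2082: Thursday
2083: Friday
2084: Saturday (leap)
2085: Monday
2086: Tuesday
2087: Wednesday
2088: Thursday (leap)
2089: Saturday
2090: Sunday
2091: Monday
2092: Tuesday (leap)
2093: Thursday
2094: Friday
2095: Saturday
2096: Sunday (leap)
2097: Tuesday
2098: Wednesday
2099: Thursday
2100: Friday
2101: Saturday
2102: Sunday
2103: Monday
2104: Tuesday (leap)
2105: Thursday
2106: Friday
2107: Saturday
2108: Sunday (leap)
2109: Tuesday
2110: Wednesday
2111: Thursday
2112: Friday (leap)
2113: Sunday
2114: Monday
2115: Tuesday
2116: Wednesday (leap)
2117: Friday
2118: Saturday
2119: Sunday
2120: Monday (leap)
2120 begins on a Monday and is a leap year.

2120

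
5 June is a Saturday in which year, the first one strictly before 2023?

2021

From one year to the next, a fixed date's weekday advances by 1, or by 2 when a Feb 29 lies between the two dates.
2023: June 5 is Monday.
2022: Sunday (−1)
2021: Saturday (−1)
5 June falls on a Saturday in 2021.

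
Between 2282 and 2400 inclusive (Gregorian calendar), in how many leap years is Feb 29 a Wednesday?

Leap years in 2282–2400: 29 of them.
Feb 29 weekday advances by 5 (mod 7) from one leap year to the next four years later (or differs when a century non-leap intervenes).
Leap-day weekdays: 2284:Fri 2288:Wed✓ 2292:Mon 2296:Sat 2304:Mon 2308:Sat 2312:Thu 2316:Tue 2320:Sun 2324:Fri 2328:Wed✓ 2332:Mon 2336:Sat …(3 more)… 2352:Fri 2356:Wed✓ 2360:Mon 2364:Sat 2368:Thu 2372:Tue 2376:Sun 2380:Fri 2384:Wed✓ 2388:Mon 2392:Sat 2396:Thu 2400:Tue
Wednesday: 2288, 2328, 2356, 2384 → 4.

4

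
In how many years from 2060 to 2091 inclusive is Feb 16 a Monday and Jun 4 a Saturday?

0

Check each year's weekday for Feb 16 and Jun 4:
  2060: Mon/Fri  2061: Wed/Sat  2062: Thu/Sun  2063: Fri/Mon  2064: Sat/Wed  2065: Mon/Thu  2066: Tue/Fri  2067: Wed/Sat  2068: Thu/Mon  2069: Sat/Tue  2070: Sun/Wed  2071: Mon/Thu  2072: Tue/Sat  2073: Thu/Sun  …(4 more)…  2078: Wed/Sat  2079: Thu/Sun  2080: Fri/Tue  2081: Sun/Wed  2082: Mon/Thu  2083: Tue/Fri  2084: Wed/Sun  2085: Fri/Mon  2086: Sat/Tue  2087: Sun/Wed  2088: Mon/Fri  2089: Wed/Sat  2090: Thu/Sun  2091: Fri/Mon
Both conditions hold in: no year — 0.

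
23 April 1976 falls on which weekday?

January 1, 1976 is a Thursday.
April 23 is day 114 of the year, i.e. 113 days after Jan 1.
113 mod 7 = 1, so advance 1 weekday from Thursday: Friday.

Friday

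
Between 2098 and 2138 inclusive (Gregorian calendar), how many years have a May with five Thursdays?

18

May has 31 days; it has five Thursdays when Thursday falls among the first (month-length − 28) days — i.e. when May 1 is one of Thursday/Wednesday/Tuesday.
May 1 by year: 2098:Thu✓ 2099:Fri 2100:Sat 2101:Sun 2102:Mon 2103:Tue✓ 2104:Thu✓ 2105:Fri 2106:Sat 2107:Sun 2108:Tue✓ 2109:Wed✓ 2110:Thu✓ 2111:Fri 2112:Sun …(11 more)… 2124:Mon 2125:Tue✓ 2126:Wed✓ 2127:Thu✓ 2128:Sat 2129:Sun 2130:Mon 2131:Tue✓ 2132:Thu✓ 2133:Fri 2134:Sat 2135:Sun 2136:Tue✓ 2137:Wed✓ 2138:Thu✓
Years with five Thursdays: 2098, 2103, 2104, 2108, 2109, 2110, 2114, 2115, 2120, 2121, 2125, 2126, 2127, 2131, 2132, 2136, 2137, 2138 → 18.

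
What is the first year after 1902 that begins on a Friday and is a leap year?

1904

Jan 1 advances by 2 weekdays after a leap year and by 1 after a common year.
1902: Jan 1 is Wednesday.
1903: Thursday
1904: Friday (leap)
1904 begins on a Friday and is a leap year.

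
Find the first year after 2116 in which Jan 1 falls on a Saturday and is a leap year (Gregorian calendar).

2124

Jan 1 advances by 2 weekdays after a leap year and by 1 after a common year.
2116: Jan 1 is Wednesday (leap).
2117: Friday
2118: Saturday
2119: Sunday
2120: Monday (leap)
2121: Wednesday
2122: Thursday
2123: Friday
2124: Saturday (leap)
2124 begins on a Saturday and is a leap year.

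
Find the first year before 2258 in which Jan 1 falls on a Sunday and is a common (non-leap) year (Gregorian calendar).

2254

Jan 1 advances by 2 weekdays after a leap year and by 1 after a common year.
2258: Jan 1 is Friday.
2257: Thursday
2256: Tuesday (leap)
2255: Monday
2254: Sunday
2254 begins on a Sunday and is a common year.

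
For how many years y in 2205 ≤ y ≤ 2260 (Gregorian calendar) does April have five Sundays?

April has 30 days; it has five Sundays when Sunday falls among the first (month-length − 28) days — i.e. when April 1 is one of Sunday/Saturday.
April 1 by year: 2205:Mon 2206:Tue 2207:Wed 2208:Fri 2209:Sat✓ 2210:Sun✓ 2211:Mon 2212:Wed 2213:Thu 2214:Fri 2215:Sat✓ 2216:Mon 2217:Tue 2218:Wed 2219:Thu …(26 more)… 2246:Wed 2247:Thu 2248:Sat✓ 2249:Sun✓ 2250:Mon 2251:Tue 2252:Thu 2253:Fri 2254:Sat✓ 2255:Sun✓ 2256:Tue 2257:Wed 2258:Thu 2259:Fri 2260:Sun✓
Years with five Sundays: 2209, 2210, 2215, 2220, 2221, 2226, 2227, 2232, 2237, 2238, 2243, 2248, 2249, 2254, 2255, 2260 → 16.

16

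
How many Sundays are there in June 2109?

June 2109 has 30 days and begins on Saturday.
The first Sunday is June 2.
Sundays fall on 2, 9, 16, 23, 30 — that's 5.

5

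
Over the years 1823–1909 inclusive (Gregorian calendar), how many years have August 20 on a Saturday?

13

Track August 20's weekday year by year (advancing +1, or +2 across a Feb 29):
  1823: Wed  1824: Fri (+2)  1825: Sat (+1) ✓  1826: Sun (+1)  1827: Mon (+1)
  1828: Wed (+2)  1829: Thu (+1)  1830: Fri (+1)  1831: Sat (+1) ✓  1832: Mon (+2)
  1833: Tue (+1)  1834: Wed (+1)  1835: Thu (+1)  1836: Sat (+2) ✓  … (59 more years) …
  1896: Thu (+2)  1897: Fri (+1)  1898: Sat (+1) ✓  1899: Sun (+1)  1900: Mon (+1)
  1901: Tue (+1)  1902: Wed (+1)  1903: Thu (+1)  1904: Sat (+2) ✓  1905: Sun (+1)
  1906: Mon (+1)  1907: Tue (+1)  1908: Thu (+2)  1909: Fri (+1)
Saturday years: 1825, 1831, 1836, 1842, 1853, 1859, 1864, 1870, 1881, 1887, 1892, 1898, 1904 — 13 in total.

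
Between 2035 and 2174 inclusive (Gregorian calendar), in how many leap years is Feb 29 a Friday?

6

Leap years in 2035–2174: 34 of them.
Feb 29 weekday advances by 5 (mod 7) from one leap year to the next four years later (or differs when a century non-leap intervenes).
Leap-day weekdays: 2036:Fri✓ 2040:Wed 2044:Mon 2048:Sat 2052:Thu 2056:Tue 2060:Sun 2064:Fri✓ 2068:Wed 2072:Mon 2076:Sat 2080:Thu 2084:Tue …(8 more)… 2124:Tue 2128:Sun 2132:Fri✓ 2136:Wed 2140:Mon 2144:Sat 2148:Thu 2152:Tue 2156:Sun 2160:Fri✓ 2164:Wed 2168:Mon 2172:Sat
Friday: 2036, 2064, 2092, 2104, 2132, 2160 → 6.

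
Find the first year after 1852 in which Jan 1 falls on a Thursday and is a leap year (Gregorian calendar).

1880

Jan 1 advances by 2 weekdays after a leap year and by 1 after a common year.
1852: Jan 1 is Thursday (leap).
1853: Saturday
1854: Sunday
1855: Monday
1856: Tuesday (leap)
1857: Thursday
1858: Friday
1859: Saturday
1860: Sunday (leap)
1861: Tuesday
1862: Wednesday
1863: Thursday
1864: Friday (leap)
1865: Sunday
1866: Monday
1867: Tuesday
1868: Wednesday (leap)
1869: Friday
1870: Saturday
1871: Sunday
1872: Monday (leap)
1873: Wednesday
1874: Thursday
1875: Friday
1876: Saturday (leap)
1877: Monday
1878: Tuesday
1879: Wednesday
1880: Thursday (leap)
1880 begins on a Thursday and is a leap year.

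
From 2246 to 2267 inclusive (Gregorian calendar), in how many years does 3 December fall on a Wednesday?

Track 3 December's weekday year by year (advancing +1, or +2 across a Feb 29):
  2246: Thu  2247: Fri (+1)  2248: Sun (+2)  2249: Mon (+1)  2250: Tue (+1)
  2251: Wed (+1) ✓  2252: Fri (+2)  2253: Sat (+1)  2254: Sun (+1)  2255: Mon (+1)
  2256: Wed (+2) ✓  2257: Thu (+1)  2258: Fri (+1)  2259: Sat (+1)  2260: Mon (+2)
  2261: Tue (+1)  2262: Wed (+1) ✓  2263: Thu (+1)  2264: Sat (+2)  2265: Sun (+1)
  2266: Mon (+1)  2267: Tue (+1)
Wednesday years: 2251, 2256, 2262 — 3 in total.

3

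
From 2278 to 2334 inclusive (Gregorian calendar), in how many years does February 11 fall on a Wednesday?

8

Track February 11's weekday year by year (advancing +1, or +2 across a Feb 29):
  2278: Mon  2279: Tue (+1)  2280: Wed (+1) ✓  2281: Fri (+2)  2282: Sat (+1)
  2283: Sun (+1)  2284: Mon (+1)  2285: Wed (+2) ✓  2286: Thu (+1)  2287: Fri (+1)
  2288: Sat (+1)  2289: Mon (+2)  2290: Tue (+1)  2291: Wed (+1) ✓  … (29 more years) …
  2321: Fri (+2)  2322: Sat (+1)  2323: Sun (+1)  2324: Mon (+1)  2325: Wed (+2) ✓
  2326: Thu (+1)  2327: Fri (+1)  2328: Sat (+1)  2329: Mon (+2)  2330: Tue (+1)
  2331: Wed (+1) ✓  2332: Thu (+1)  2333: Sat (+2)  2334: Sun (+1)
Wednesday years: 2280, 2285, 2291, 2303, 2314, 2320, 2325, 2331 — 8 in total.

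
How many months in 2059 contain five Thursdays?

A month of length L has five Thursdays iff its first Thursday is on day ≤ L−28 (so day 1–3 in a 31-day month, 1–2 in a 30-day month, day 1 in a leap February).
Checking each month of 2059: Jan starts Wed (31d) ✓; Feb starts Sat (28d); Mar starts Sat (31d); Apr starts Tue (30d); May starts Thu (31d) ✓; Jun starts Sun (30d); Jul starts Tue (31d) ✓; Aug starts Fri (31d); Sep starts Mon (30d); Oct starts Wed (31d) ✓; Nov starts Sat (30d); Dec starts Mon (31d).
Five-Thursday months: January, May, July, October → 4.

4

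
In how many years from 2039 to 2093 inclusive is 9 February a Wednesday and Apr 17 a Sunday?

6

Check each year's weekday for 9 February and Apr 17:
  2039: Wed/Sun ✓  2040: Thu/Tue  2041: Sat/Wed  2042: Sun/Thu  2043: Mon/Fri  2044: Tue/Sun  2045: Thu/Mon  2046: Fri/Tue  2047: Sat/Wed  2048: Sun/Fri  2049: Tue/Sat  2050: Wed/Sun ✓  2051: Thu/Mon  2052: Fri/Wed  …(27 more)…  2080: Fri/Wed  2081: Sun/Thu  2082: Mon/Fri  2083: Tue/Sat  2084: Wed/Mon  2085: Fri/Tue  2086: Sat/Wed  2087: Sun/Thu  2088: Mon/Sat  2089: Wed/Sun ✓  2090: Thu/Mon  2091: Fri/Tue  2092: Sat/Thu  2093: Mon/Fri
Both conditions hold in: 2039, 2050, 2061, 2067, 2078, 2089 — 6.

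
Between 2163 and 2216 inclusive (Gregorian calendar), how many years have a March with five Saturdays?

24

March has 31 days; it has five Saturdays when Saturday falls among the first (month-length − 28) days — i.e. when March 1 is one of Saturday/Friday/Thursday.
March 1 by year: 2163:Tue 2164:Thu✓ 2165:Fri✓ 2166:Sat✓ 2167:Sun 2168:Tue 2169:Wed 2170:Thu✓ 2171:Fri✓ 2172:Sun 2173:Mon 2174:Tue 2175:Wed 2176:Fri✓ 2177:Sat✓ …(24 more)… 2202:Mon 2203:Tue 2204:Thu✓ 2205:Fri✓ 2206:Sat✓ 2207:Sun 2208:Tue 2209:Wed 2210:Thu✓ 2211:Fri✓ 2212:Sun 2213:Mon 2214:Tue 2215:Wed 2216:Fri✓
Years with five Saturdays: 2164, 2165, 2166, 2170, 2171, 2176, 2177, 2181, 2182, 2183, 2187, 2188, 2192, 2193, 2194, 2198, 2199, 2200, 2204, 2205, 2206, 2210, 2211, 2216 → 24.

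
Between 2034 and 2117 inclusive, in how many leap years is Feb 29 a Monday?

Leap years in 2034–2117: 20 of them.
Feb 29 weekday advances by 5 (mod 7) from one leap year to the next four years later (or differs when a century non-leap intervenes).
Leap-day weekdays: 2036:Fri 2040:Wed 2044:Mon✓ 2048:Sat 2052:Thu 2056:Tue 2060:Sun 2064:Fri 2068:Wed 2072:Mon✓ 2076:Sat 2080:Thu 2084:Tue 2088:Sun 2092:Fri 2096:Wed 2104:Fri 2108:Wed 2112:Mon✓ 2116:Sat
Monday: 2044, 2072, 2112 → 3.

3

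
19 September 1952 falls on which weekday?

Friday

January 1, 1952 is a Tuesday.
September 19 is day 263 of the year, i.e. 262 days after Jan 1.
262 mod 7 = 3, so advance 3 weekdays from Tuesday: Friday.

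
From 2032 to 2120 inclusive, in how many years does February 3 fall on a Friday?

Track February 3's weekday year by year (advancing +1, or +2 across a Feb 29):
  2032: Tue  2033: Thu (+2)  2034: Fri (+1) ✓  2035: Sat (+1)  2036: Sun (+1)
  2037: Tue (+2)  2038: Wed (+1)  2039: Thu (+1)  2040: Fri (+1) ✓  2041: Sun (+2)
  2042: Mon (+1)  2043: Tue (+1)  2044: Wed (+1)  2045: Fri (+2) ✓  … (61 more years) …
  2107: Thu (+1)  2108: Fri (+1) ✓  2109: Sun (+2)  2110: Mon (+1)  2111: Tue (+1)
  2112: Wed (+1)  2113: Fri (+2) ✓  2114: Sat (+1)  2115: Sun (+1)  2116: Mon (+1)
  2117: Wed (+2)  2118: Thu (+1)  2119: Fri (+1) ✓  2120: Sat (+1)
Friday years: 2034, 2040, 2045, 2051, 2062, 2068, 2073, 2079, 2090, 2096, 2102, 2108, 2113, 2119 — 14 in total.

14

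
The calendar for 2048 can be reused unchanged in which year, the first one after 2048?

2076

Two years share a calendar iff Jan 1 falls on the same weekday and both are leap or both are common. 2048: Jan 1 is Wednesday, leap year.
2049: Jan 1 Friday, common
2050: Jan 1 Saturday, common
2051: Jan 1 Sunday, common
2052: Jan 1 Monday, leap
2053: Jan 1 Wednesday, common
2054: Jan 1 Thursday, common
2055: Jan 1 Friday, common
2056: Jan 1 Saturday, leap
2057: Jan 1 Monday, common
2058: Jan 1 Tuesday, common
2059: Jan 1 Wednesday, common
2060: Jan 1 Thursday, leap
2061: Jan 1 Saturday, common
2062: Jan 1 Sunday, common
2063: Jan 1 Monday, common
2064: Jan 1 Tuesday, leap
2065: Jan 1 Thursday, common
2066: Jan 1 Friday, common
2067: Jan 1 Saturday, common
2068: Jan 1 Sunday, leap
2069: Jan 1 Tuesday, common
2070: Jan 1 Wednesday, common
2071: Jan 1 Thursday, common
2072: Jan 1 Friday, leap
2073: Jan 1 Sunday, common
2074: Jan 1 Monday, common
2075: Jan 1 Tuesday, common
2076: Jan 1 Wednesday, leap
2076 matches on both conditions.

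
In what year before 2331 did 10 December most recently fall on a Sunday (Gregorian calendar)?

2322

From one year to the next, a fixed date's weekday advances by 1, or by 2 when a Feb 29 lies between the two dates.
2331: December 10 is Thursday.
2330: Wednesday (−1)
2329: Tuesday (−1)
2328: Monday (−1)
2327: Saturday (−2)
2326: Friday (−1)
2325: Thursday (−1)
2324: Wednesday (−1)
2323: Monday (−2)
2322: Sunday (−1)
10 December falls on a Sunday in 2322.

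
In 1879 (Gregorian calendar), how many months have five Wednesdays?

5

A month of length L has five Wednesdays iff its first Wednesday is on day ≤ L−28 (so day 1–3 in a 31-day month, 1–2 in a 30-day month, day 1 in a leap February).
Checking each month of 1879: Jan starts Wed (31d) ✓; Feb starts Sat (28d); Mar starts Sat (31d); Apr starts Tue (30d) ✓; May starts Thu (31d); Jun starts Sun (30d); Jul starts Tue (31d) ✓; Aug starts Fri (31d); Sep starts Mon (30d); Oct starts Wed (31d) ✓; Nov starts Sat (30d); Dec starts Mon (31d) ✓.
Five-Wednesday months: January, April, July, October, December → 5.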